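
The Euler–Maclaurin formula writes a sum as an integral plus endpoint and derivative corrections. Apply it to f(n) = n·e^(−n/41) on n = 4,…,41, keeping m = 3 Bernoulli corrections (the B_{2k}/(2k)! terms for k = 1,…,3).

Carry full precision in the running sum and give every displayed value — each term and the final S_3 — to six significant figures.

S_3 ≈ 445.979

∫_4^41 x·e^(−x/41) dx evaluates to 436.691.
½[f(4) + f(41)] = ½[3.62819 + 15.0831] = 9.35562.
So far: 446.047.
k=1: B_{2}/(2)! × [f^{(1)}(41) − f^{(1)}(4)] = 1/12 × (0.00000 − 0.818555) = -0.0682129.
Running total after k=1: 445.979.
k=2: B_{4}/(4)! × [f^{(3)}(41) − f^{(3)}(4)] = −1/720 × (0.000437691 − 0.00156612) = 1.56726e-06.
Running total after k=2: 445.979.
k=3: B_{6}/(6)! × [f^{(5)}(41) − f^{(5)}(4)] = 1/30240 × (5.20751e-07 − 1.57364e-06) = -3.48179e-11.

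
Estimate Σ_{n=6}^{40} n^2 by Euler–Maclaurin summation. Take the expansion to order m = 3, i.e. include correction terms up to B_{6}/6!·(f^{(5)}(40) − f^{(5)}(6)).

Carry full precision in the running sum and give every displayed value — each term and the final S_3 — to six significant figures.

The integral term ∫_6^40 x^2 dx = 21261.3.
Endpoint term: (f(6) + f(40))/2 = (36.0000 + 1600.00)/2 = 818.000.
Integral + boundary = 22079.3.
k=1: B_{2}/(2)! × [f^{(1)}(40) − f^{(1)}(6)] = 1/12 × (80.0000 − 12.0000) = 5.66667.
Partial sum through k=1: 22085.0.
k=2: B_{4}/(4)! × [f^{(3)}(40) − f^{(3)}(6)] = −1/720 × (0.00000 − 0.00000) = 0.00000.
Partial sum through k=2: 22085.0.
k=3: B_{6}/(6)! × [f^{(5)}(40) − f^{(5)}(6)] = 1/30240 × (0.00000 − 0.00000) = 0.00000.

S_3 ≈ 22085.0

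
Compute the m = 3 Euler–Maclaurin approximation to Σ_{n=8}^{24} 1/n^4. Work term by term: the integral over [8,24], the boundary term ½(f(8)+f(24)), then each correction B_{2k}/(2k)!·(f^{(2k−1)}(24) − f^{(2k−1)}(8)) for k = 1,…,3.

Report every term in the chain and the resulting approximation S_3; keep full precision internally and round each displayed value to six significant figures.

The integral term ∫_8^24 1/x^4 dx = 0.000626929.
½[f(8) + f(24)] = ½[0.000244141 + 3.01408e-06] = 0.000123577.
So far: 0.000750506.
Correction k=1: B_{2}/2! · (f^{(1)}(24) − f^{(1)}(8)) = 1/12 · (-5.02347e-07 − (-0.000122070)) = 1.01307e-05.
After k=1: 0.000760637.
Correction k=2: B_{4}/4! · (f^{(3)}(24) − f^{(3)}(8)) = −1/720 · (-2.61639e-08 − (-5.72205e-05)) = -7.94365e-08.
After k=2: 0.000760558.
Correction k=3: B_{6}/6! · (f^{(5)}(24) − f^{(5)}(8)) = 1/30240 · (-2.54371e-09 − (-5.00679e-05)) = 1.65560e-09.

S_3 ≈ 0.000760559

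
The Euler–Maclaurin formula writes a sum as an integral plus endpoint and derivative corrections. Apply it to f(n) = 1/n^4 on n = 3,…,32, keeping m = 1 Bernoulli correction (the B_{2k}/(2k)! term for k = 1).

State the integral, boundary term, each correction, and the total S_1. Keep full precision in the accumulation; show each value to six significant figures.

S_1 ≈ 0.0198806

∫_3^32 1/x^4 dx evaluates to 0.0123355.
Boundary: ½(f(3) + f(32)) = ½(0.0123457 + 9.53674e-07) = 0.00617332.
Running total after boundary: 0.0185088.
Order-1 term: 1/12 · (-1.19209e-07 − (-0.0164609)) = 0.00137173.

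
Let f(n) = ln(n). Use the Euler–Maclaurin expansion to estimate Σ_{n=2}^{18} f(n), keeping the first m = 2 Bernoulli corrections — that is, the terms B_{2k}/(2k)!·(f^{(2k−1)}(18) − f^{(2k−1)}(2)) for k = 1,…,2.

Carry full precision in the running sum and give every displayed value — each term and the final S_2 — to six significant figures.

S_2 ≈ 36.3955

Integral: ∫_2^18 ln(x) dx = 34.6404.
Endpoint term: (f(2) + f(18))/2 = (0.693147 + 2.89037)/2 = 1.79176.
Integral + boundary = 36.4322.
Correction k=1: B_{2}/2! · (f^{(1)}(18) − f^{(1)}(2)) = 1/12 · (0.0555556 − 0.500000) = -0.0370370.
Partial sum through k=1: 36.3951.
Correction k=2: B_{4}/4! · (f^{(3)}(18) − f^{(3)}(2)) = −1/720 · (0.000342936 − 0.250000) = 0.000346746.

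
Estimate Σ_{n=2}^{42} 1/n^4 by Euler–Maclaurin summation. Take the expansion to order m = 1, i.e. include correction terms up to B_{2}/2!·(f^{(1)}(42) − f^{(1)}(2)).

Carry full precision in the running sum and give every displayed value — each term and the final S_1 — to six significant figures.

S_1 ≈ 0.0833290

Integral: ∫_2^42 1/x^4 dx = 0.0416622.
½[f(2) + f(42)] = ½[0.0625000 + 3.21368e-07] = 0.0312502.
Integral + boundary = 0.0729123.
Correction k=1: B_{2}/2! · (f^{(1)}(42) − f^{(1)}(2)) = 1/12 · (-3.06065e-08 − (-0.125000)) = 0.0104167.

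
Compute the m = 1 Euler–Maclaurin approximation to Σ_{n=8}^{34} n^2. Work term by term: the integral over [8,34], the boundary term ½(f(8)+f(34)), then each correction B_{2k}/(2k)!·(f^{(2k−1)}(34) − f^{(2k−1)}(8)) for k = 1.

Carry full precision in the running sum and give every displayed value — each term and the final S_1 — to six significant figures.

The integral term ∫_8^34 x^2 dx = 12930.7.
Endpoint term: (f(8) + f(34))/2 = (64.0000 + 1156.00)/2 = 610.000.
Running total after boundary: 13540.7.
Correction k=1: B_{2}/2! · (f^{(1)}(34) − f^{(1)}(8)) = 1/12 · (68.0000 − 16.0000) = 4.33333.

S_1 ≈ 13545.0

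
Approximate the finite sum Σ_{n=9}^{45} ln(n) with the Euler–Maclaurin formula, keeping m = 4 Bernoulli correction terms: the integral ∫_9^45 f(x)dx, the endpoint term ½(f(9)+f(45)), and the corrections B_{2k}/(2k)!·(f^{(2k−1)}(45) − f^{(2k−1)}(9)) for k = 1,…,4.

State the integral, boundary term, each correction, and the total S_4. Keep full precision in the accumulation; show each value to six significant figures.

S_4 ≈ 118.519

∫_9^45 ln(x) dx evaluates to 115.525.
Boundary: ½(f(9) + f(45)) = ½(2.19722 + 3.80666) = 3.00194.
Running total after boundary: 118.527.
k=1: B_{2}/(2)! × [f^{(1)}(45) − f^{(1)}(9)] = 1/12 × (0.0222222 − 0.111111) = -0.00740741.
After k=1: 118.519.
k=2: B_{4}/(4)! × [f^{(3)}(45) − f^{(3)}(9)] = −1/720 × (2.19479e-05 − 0.00274348) = 3.77991e-06.
After k=2: 118.519.
k=3: B_{6}/(6)! × [f^{(5)}(45) − f^{(5)}(9)] = 1/30240 × (1.30061e-07 − 0.000406442) = -1.34362e-08.
After k=3: 118.519.
k=4: B_{8}/(8)! × [f^{(7)}(45) − f^{(7)}(9)] = −1/1209600 × (1.92684e-09 − 0.000150534) = 1.24448e-10.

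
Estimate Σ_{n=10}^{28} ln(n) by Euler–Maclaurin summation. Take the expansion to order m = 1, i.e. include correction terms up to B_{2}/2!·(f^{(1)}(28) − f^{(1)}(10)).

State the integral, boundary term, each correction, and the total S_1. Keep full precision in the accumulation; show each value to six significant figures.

S_1 ≈ 55.0879

Integral: ∫_10^28 ln(x) dx = 52.2759.
½[f(10) + f(28)] = ½[2.30259 + 3.33220] = 2.81739.
Integral + boundary = 55.0933.
Correction k=1: B_{2}/2! · (f^{(1)}(28) − f^{(1)}(10)) = 1/12 · (0.0357143 − 0.100000) = -0.00535714.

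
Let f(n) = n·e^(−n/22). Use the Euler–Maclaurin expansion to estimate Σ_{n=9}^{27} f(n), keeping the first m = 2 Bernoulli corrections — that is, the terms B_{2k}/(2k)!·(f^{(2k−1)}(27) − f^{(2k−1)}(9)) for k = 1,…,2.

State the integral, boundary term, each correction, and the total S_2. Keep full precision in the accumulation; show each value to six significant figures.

∫_9^27 x·e^(−x/22) dx evaluates to 137.069.
½[f(9) + f(27)] = ½[5.97828 + 7.91345] = 6.94587.
Integral + boundary = 144.015.
k=1: B_{2}/(2)! × [f^{(1)}(27) − f^{(1)}(9)] = 1/12 × (-0.0666116 − 0.392514) = -0.0382604.
Partial sum through k=1: 143.977.
k=2: B_{4}/(4)! × [f^{(3)}(27) − f^{(3)}(9)] = −1/720 × (0.00107349 − 0.00355583) = 3.44769e-06.

S_2 ≈ 143.977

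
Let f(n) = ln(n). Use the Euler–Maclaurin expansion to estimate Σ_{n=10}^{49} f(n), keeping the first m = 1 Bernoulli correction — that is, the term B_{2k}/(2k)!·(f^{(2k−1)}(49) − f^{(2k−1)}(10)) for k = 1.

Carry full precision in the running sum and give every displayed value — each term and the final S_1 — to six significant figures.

Integral: ∫_10^49 ln(x) dx = 128.673.
Endpoint term: (f(10) + f(49))/2 = (2.30259 + 3.89182)/2 = 3.09720.
Integral + boundary = 131.771.
Correction k=1: B_{2}/2! · (f^{(1)}(49) − f^{(1)}(10)) = 1/12 · (0.0204082 − 0.100000) = -0.00663265.

S_1 ≈ 131.764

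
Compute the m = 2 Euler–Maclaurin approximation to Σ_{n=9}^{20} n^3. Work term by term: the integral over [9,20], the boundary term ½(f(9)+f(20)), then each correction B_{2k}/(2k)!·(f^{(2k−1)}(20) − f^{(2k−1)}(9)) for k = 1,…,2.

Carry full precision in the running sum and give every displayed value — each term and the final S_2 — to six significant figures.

S_2 ≈ 42804.0

The integral term ∫_9^20 x^3 dx = 38359.8.
Boundary: ½(f(9) + f(20)) = ½(729.000 + 8000.00) = 4364.50.
Running total after boundary: 42724.2.
Order-1 term: 1/12 · (1200.00 − 243.000) = 79.7500.
Partial sum through k=1: 42804.0.
Order-2 term: −1/720 · (6.00000 − 6.00000) = 0.00000.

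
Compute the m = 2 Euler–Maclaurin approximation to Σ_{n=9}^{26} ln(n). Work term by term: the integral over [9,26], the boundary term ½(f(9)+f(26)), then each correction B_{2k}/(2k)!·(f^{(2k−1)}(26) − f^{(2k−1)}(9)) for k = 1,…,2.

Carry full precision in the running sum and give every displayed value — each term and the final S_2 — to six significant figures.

S_2 ≈ 50.6571

∫_9^26 ln(x) dx evaluates to 47.9355.
½[f(9) + f(26)] = ½[2.19722 + 3.25810] = 2.72766.
Running total after boundary: 50.6631.
k=1: B_{2}/(2)! × [f^{(1)}(26) − f^{(1)}(9)] = 1/12 × (0.0384615 − 0.111111) = -0.00605413.
Partial sum through k=1: 50.6571.
k=2: B_{4}/(4)! × [f^{(3)}(26) − f^{(3)}(9)] = −1/720 × (0.000113792 − 0.00274348) = 3.65235e-06.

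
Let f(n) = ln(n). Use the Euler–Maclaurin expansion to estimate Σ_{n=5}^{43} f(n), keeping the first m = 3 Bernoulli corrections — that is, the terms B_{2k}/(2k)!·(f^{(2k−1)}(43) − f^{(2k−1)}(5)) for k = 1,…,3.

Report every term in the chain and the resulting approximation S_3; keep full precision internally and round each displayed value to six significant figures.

S_3 ≈ 118.355

The integral term ∫_5^43 ln(x) dx = 115.684.
Boundary: ½(f(5) + f(43)) = ½(1.60944 + 3.76120) = 2.68532.
So far: 118.370.
k=1: B_{2}/(2)! × [f^{(1)}(43) − f^{(1)}(5)] = 1/12 × (0.0232558 − 0.200000) = -0.0147287.
After k=1: 118.355.
k=2: B_{4}/(4)! × [f^{(3)}(43) − f^{(3)}(5)] = −1/720 × (2.51550e-05 − 0.0160000) = 2.21873e-05.
After k=2: 118.355.
k=3: B_{6}/(6)! × [f^{(5)}(43) − f^{(5)}(5)] = 1/30240 × (1.63256e-07 − 0.00768000) = -2.53963e-07.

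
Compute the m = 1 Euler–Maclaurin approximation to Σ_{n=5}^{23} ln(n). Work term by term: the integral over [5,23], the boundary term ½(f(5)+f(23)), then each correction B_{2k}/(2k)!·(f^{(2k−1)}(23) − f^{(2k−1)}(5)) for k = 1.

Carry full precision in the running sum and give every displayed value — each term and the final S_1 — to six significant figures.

S_1 ≈ 48.4286

The integral term ∫_5^23 ln(x) dx = 46.0692.
½[f(5) + f(23)] = ½[1.60944 + 3.13549] = 2.37247.
Integral + boundary = 48.4416.
k=1: B_{2}/(2)! × [f^{(1)}(23) − f^{(1)}(5)] = 1/12 × (0.0434783 − 0.200000) = -0.0130435.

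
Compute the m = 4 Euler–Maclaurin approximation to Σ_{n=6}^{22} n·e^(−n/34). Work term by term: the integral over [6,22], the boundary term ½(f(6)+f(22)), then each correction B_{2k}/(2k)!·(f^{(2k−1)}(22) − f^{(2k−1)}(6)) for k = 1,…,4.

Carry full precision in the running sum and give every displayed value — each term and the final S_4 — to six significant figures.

Integral: ∫_6^22 x·e^(−x/34) dx = 143.081.
Boundary: ½(f(6) + f(22)) = ½(5.02934 + 11.5188) = 8.27409.
Integral + boundary = 151.355.
Order-1 term: 1/12 · (0.184794 − 0.690302) = -0.0421256.
Partial sum through k=1: 151.313.
Order-2 term: −1/720 · (0.00106571 − 0.00204736) = 1.36340e-06.
Partial sum through k=2: 151.313.
Order-3 term: 1/30240 · (1.70551e-06 − 3.02558e-06) = -4.36534e-11.
Partial sum through k=3: 151.313.
Order-4 term: −1/1209600 · (2.15321e-09 − 3.70250e-09) = 1.28083e-15.

S_4 ≈ 151.313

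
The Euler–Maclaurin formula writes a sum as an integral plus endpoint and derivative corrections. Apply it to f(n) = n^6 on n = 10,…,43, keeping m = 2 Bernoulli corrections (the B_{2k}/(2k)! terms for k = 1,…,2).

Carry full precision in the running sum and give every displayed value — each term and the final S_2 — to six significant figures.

S_2 ≈ 4.20644e+10

Integral: ∫_10^43 x^6 dx = 3.88298e+10.
Boundary: ½(f(10) + f(43)) = ½(1.00000e+06 + 6.32136e+09) = 3.16118e+09.
Running total after boundary: 4.19910e+10.
Order-1 term: 1/12 · (8.82051e+08 − 600000) = 7.34542e+07.
After k=1: 4.20644e+10.
Order-2 term: −1/720 · (9.54084e+06 − 120000) = -13084.5.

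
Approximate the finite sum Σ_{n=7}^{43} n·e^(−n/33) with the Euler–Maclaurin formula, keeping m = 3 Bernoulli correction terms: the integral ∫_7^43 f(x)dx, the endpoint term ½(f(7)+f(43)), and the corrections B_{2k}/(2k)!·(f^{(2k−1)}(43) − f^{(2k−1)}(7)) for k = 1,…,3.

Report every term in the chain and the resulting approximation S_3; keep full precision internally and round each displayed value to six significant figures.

S_3 ≈ 394.875

∫_7^43 x·e^(−x/33) dx evaluates to 386.262.
Endpoint term: (f(7) + f(43))/2 = (5.66207 + 11.6834)/2 = 8.67274.
So far: 394.935.
Order-1 term: 1/12 · (-0.0823355 − 0.637289) = -0.0599687.
Running total after k=1: 394.875.
Order-2 term: −1/720 · (0.000423397 − 0.00207073) = 2.28796e-06.
Running total after k=2: 394.875.
Order-3 term: 1/30240 · (8.47015e-07 − 3.26561e-06) = -7.99800e-11.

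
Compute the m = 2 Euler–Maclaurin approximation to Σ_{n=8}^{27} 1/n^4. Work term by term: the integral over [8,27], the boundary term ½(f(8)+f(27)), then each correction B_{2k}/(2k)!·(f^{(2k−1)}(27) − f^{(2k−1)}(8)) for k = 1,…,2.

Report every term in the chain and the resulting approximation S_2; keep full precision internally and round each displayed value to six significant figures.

S_2 ≈ 0.000767188

∫_8^27 1/x^4 dx evaluates to 0.000634107.
½[f(8) + f(27)] = ½[0.000244141 + 1.88168e-06] = 0.000123011.
Running total after boundary: 0.000757118.
Order-1 term: 1/12 · (-2.78767e-07 − (-0.000122070)) = 1.01493e-05.
Partial sum through k=1: 0.000767267.
Order-2 term: −1/720 · (-1.14719e-08 − (-5.72205e-05)) = -7.94569e-08.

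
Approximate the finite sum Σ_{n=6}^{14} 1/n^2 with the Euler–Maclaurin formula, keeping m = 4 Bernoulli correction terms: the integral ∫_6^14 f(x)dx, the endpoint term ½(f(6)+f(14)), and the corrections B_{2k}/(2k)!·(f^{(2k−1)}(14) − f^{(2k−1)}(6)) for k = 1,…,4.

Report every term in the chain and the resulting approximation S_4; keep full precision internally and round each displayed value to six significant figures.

S_4 ≈ 0.112385

The integral term ∫_6^14 1/x^2 dx = 0.0952381.
Boundary: ½(f(6) + f(14)) = ½(0.0277778 + 0.00510204) = 0.0164399.
So far: 0.111678.
Order-1 term: 1/12 · (-0.000728863 − (-0.00925926)) = 0.000710866.
Running total after k=1: 0.112389.
Order-2 term: −1/720 · (-4.46243e-05 − (-0.00308642)) = -4.22472e-06.
Running total after k=2: 0.112385.
Order-3 term: 1/30240 · (-6.83024e-06 − (-0.00257202)) = 8.48276e-08.
Running total after k=3: 0.112385.
Order-4 term: −1/1209600 · (-1.95150e-06 − (-0.00400091)) = -3.30602e-09.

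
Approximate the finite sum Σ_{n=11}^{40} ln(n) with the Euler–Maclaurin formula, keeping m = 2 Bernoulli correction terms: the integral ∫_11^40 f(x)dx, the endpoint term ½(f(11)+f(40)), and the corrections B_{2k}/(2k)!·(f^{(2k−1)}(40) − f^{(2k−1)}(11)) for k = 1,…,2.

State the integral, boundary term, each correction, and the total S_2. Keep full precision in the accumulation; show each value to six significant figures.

∫_11^40 ln(x) dx evaluates to 92.1783.
½[f(11) + f(40)] = ½[2.39790 + 3.68888] = 3.04339.
So far: 95.2217.
Order-1 term: 1/12 · (0.0250000 − 0.0909091) = -0.00549242.
Partial sum through k=1: 95.2162.
Order-2 term: −1/720 · (3.12500e-05 − 0.00150263) = 2.04358e-06.

S_2 ≈ 95.2162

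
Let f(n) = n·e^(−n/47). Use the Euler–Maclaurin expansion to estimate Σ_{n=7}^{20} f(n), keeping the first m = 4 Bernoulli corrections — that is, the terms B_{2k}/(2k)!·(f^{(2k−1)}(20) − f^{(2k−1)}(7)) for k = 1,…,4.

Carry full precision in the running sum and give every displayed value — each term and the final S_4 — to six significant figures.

Integral: ∫_7^20 x·e^(−x/47) dx = 129.176.
Boundary: ½(f(7) + f(20)) = ½(6.03137 + 13.0684) = 9.54991.
So far: 138.726.
k=1: B_{2}/(2)! × [f^{(1)}(20) − f^{(1)}(7)] = 1/12 × (0.375370 − 0.733297) = -0.0298272.
After k=1: 138.696.
k=2: B_{4}/(4)! × [f^{(3)}(20) − f^{(3)}(7)] = −1/720 × (0.000761528 − 0.00111206) = 4.86854e-07.
After k=2: 138.696.
k=3: B_{6}/(6)! × [f^{(5)}(20) − f^{(5)}(7)] = 1/30240 × (6.12552e-07 − 8.56571e-07) = -8.06941e-12.
After k=3: 138.696.
k=4: B_{8}/(8)! × [f^{(7)}(20) − f^{(7)}(7)] = −1/1209600 × (3.98536e-10 − 5.47632e-10) = 1.23261e-16.

S_4 ≈ 138.696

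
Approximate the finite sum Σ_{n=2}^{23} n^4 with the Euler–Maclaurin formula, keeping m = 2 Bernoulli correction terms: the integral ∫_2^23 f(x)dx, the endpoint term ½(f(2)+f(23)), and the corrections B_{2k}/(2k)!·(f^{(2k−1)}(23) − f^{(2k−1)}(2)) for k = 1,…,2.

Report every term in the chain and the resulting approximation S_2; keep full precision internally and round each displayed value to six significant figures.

Integral: ∫_2^23 x^4 dx = 1.28726e+06.
Boundary: ½(f(2) + f(23)) = ½(16.0000 + 279841) = 139928.
Running total after boundary: 1.42719e+06.
Order-1 term: 1/12 · (48668.0 − 32.0000) = 4053.00.
Partial sum through k=1: 1.43124e+06.
Order-2 term: −1/720 · (552.000 − 48.0000) = -0.700000.

S_2 ≈ 1.43124e+06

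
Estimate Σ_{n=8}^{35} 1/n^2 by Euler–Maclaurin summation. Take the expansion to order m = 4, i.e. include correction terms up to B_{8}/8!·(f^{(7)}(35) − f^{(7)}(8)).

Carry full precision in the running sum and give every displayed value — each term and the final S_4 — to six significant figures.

S_4 ≈ 0.104970

∫_8^35 1/x^2 dx evaluates to 0.0964286.
Boundary: ½(f(8) + f(35)) = ½(0.0156250 + 0.000816327) = 0.00822066.
Running total after boundary: 0.104649.
k=1: B_{2}/(2)! × [f^{(1)}(35) − f^{(1)}(8)] = 1/12 × (-4.66472e-05 − (-0.00390625)) = 0.000321634.
Running total after k=1: 0.104971.
k=2: B_{4}/(4)! × [f^{(3)}(35) − f^{(3)}(8)] = −1/720 × (-4.56952e-07 − (-0.000732422)) = -1.01662e-06.
Running total after k=2: 0.104970.
k=3: B_{6}/(6)! × [f^{(5)}(35) − f^{(5)}(8)] = 1/30240 × (-1.11907e-08 − (-0.000343323)) = 1.13529e-08.
Running total after k=3: 0.104970.
k=4: B_{8}/(8)! × [f^{(7)}(35) − f^{(7)}(8)] = −1/1209600 × (-5.11574e-10 − (-0.000300407)) = -2.48352e-10.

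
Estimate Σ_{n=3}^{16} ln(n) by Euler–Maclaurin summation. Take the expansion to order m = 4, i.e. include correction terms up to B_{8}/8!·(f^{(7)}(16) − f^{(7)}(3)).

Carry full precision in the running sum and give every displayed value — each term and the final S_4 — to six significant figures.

Integral: ∫_3^16 ln(x) dx = 28.0656.
Endpoint term: (f(3) + f(16))/2 = (1.09861 + 2.77259)/2 = 1.93560.
So far: 30.0012.
k=1: B_{2}/(2)! × [f^{(1)}(16) − f^{(1)}(3)] = 1/12 × (0.0625000 − 0.333333) = -0.0225694.
Running total after k=1: 29.9786.
k=2: B_{4}/(4)! × [f^{(3)}(16) − f^{(3)}(3)] = −1/720 × (0.000488281 − 0.0740741) = 0.000102202.
Running total after k=2: 29.9787.
k=3: B_{6}/(6)! × [f^{(5)}(16) − f^{(5)}(3)] = 1/30240 × (2.28882e-05 − 0.0987654) = -3.26530e-06.
Running total after k=3: 29.9787.
k=4: B_{8}/(8)! × [f^{(7)}(16) − f^{(7)}(3)] = −1/1209600 × (2.68221e-06 − 0.329218) = 2.72169e-07.

S_4 ≈ 29.9787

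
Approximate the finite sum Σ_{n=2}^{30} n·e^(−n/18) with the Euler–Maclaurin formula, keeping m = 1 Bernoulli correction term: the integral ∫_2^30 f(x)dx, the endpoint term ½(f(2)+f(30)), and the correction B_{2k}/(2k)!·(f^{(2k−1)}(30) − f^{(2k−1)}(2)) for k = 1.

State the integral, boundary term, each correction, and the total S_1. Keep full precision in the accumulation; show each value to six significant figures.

Integral: ∫_2^30 x·e^(−x/18) dx = 158.954.
Endpoint term: (f(2) + f(30))/2 = (1.78968 + 5.66627)/2 = 3.72797.
Integral + boundary = 162.682.
k=1: B_{2}/(2)! × [f^{(1)}(30) − f^{(1)}(2)] = 1/12 × (-0.125917 − 0.795413) = -0.0767775.

S_1 ≈ 162.605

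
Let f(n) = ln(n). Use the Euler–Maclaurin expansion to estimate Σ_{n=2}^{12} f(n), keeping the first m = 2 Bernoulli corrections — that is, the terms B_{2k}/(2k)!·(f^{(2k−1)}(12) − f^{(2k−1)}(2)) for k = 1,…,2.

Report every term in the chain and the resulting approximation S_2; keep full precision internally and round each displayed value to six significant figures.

∫_2^12 ln(x) dx evaluates to 18.4326.
½[f(2) + f(12)] = ½[0.693147 + 2.48491] = 1.58903.
Integral + boundary = 20.0216.
k=1: B_{2}/(2)! × [f^{(1)}(12) − f^{(1)}(2)] = 1/12 × (0.0833333 − 0.500000) = -0.0347222.
Running total after k=1: 19.9869.
k=2: B_{4}/(4)! × [f^{(3)}(12) − f^{(3)}(2)] = −1/720 × (0.00115741 − 0.250000) = 0.000345615.

S_2 ≈ 19.9872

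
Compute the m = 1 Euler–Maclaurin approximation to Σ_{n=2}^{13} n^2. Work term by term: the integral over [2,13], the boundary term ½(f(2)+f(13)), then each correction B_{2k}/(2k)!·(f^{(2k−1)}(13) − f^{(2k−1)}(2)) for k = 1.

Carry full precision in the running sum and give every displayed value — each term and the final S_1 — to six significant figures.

S_1 ≈ 818.000

Integral: ∫_2^13 x^2 dx = 729.667.
½[f(2) + f(13)] = ½[4.00000 + 169.000] = 86.5000.
So far: 816.167.
Order-1 term: 1/12 · (26.0000 − 4.00000) = 1.83333.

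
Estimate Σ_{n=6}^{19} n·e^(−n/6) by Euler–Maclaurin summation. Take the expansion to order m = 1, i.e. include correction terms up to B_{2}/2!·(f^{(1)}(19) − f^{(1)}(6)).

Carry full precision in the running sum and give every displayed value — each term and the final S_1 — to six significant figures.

∫_6^19 x·e^(−x/6) dx evaluates to 20.1657.
Boundary: ½(f(6) + f(19)) = ½(2.20728 + 0.800733) = 1.50400.
So far: 21.6697.
Correction k=1: B_{2}/2! · (f^{(1)}(19) − f^{(1)}(6)) = 1/12 · (-0.0913117 − 0.00000) = -0.00760931.

S_1 ≈ 21.6621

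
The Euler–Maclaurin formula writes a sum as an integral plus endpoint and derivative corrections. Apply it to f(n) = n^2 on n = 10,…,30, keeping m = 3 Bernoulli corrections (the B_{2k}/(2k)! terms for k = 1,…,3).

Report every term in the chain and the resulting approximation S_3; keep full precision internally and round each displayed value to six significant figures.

Integral: ∫_10^30 x^2 dx = 8666.67.
Boundary: ½(f(10) + f(30)) = ½(100.000 + 900.000) = 500.000.
So far: 9166.67.
Correction k=1: B_{2}/2! · (f^{(1)}(30) − f^{(1)}(10)) = 1/12 · (60.0000 − 20.0000) = 3.33333.
Running total after k=1: 9170.00.
Correction k=2: B_{4}/4! · (f^{(3)}(30) − f^{(3)}(10)) = −1/720 · (0.00000 − 0.00000) = 0.00000.
Running total after k=2: 9170.00.
Correction k=3: B_{6}/6! · (f^{(5)}(30) − f^{(5)}(10)) = 1/30240 · (0.00000 − 0.00000) = 0.00000.

S_3 ≈ 9170.00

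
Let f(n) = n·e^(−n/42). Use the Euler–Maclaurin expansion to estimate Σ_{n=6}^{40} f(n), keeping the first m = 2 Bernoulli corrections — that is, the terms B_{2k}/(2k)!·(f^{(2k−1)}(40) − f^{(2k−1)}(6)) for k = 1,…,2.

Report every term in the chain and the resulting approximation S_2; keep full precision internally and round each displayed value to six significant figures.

S_2 ≈ 429.114

The integral term ∫_6^40 x·e^(−x/42) dx = 418.857.
Endpoint term: (f(6) + f(40))/2 = (5.20127 + 15.4329)/2 = 10.3171.
So far: 429.174.
k=1: B_{2}/(2)! × [f^{(1)}(40) − f^{(1)}(6)] = 1/12 × (0.0183724 − 0.743038) = -0.0603888.
Partial sum through k=1: 429.114.
k=2: B_{4}/(4)! × [f^{(3)}(40) − f^{(3)}(6)] = −1/720 × (0.000447854 − 0.00140408) = 1.32809e-06.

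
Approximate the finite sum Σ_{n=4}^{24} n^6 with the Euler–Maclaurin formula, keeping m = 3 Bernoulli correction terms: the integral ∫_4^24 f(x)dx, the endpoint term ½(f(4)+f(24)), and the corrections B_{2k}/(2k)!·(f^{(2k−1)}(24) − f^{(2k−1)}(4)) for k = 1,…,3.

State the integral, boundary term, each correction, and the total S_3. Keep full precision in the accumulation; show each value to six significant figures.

The integral term ∫_4^24 x^6 dx = 6.55208e+08.
Boundary: ½(f(4) + f(24)) = ½(4096.00 + 1.91103e+08) = 9.55535e+07.
So far: 7.50761e+08.
Correction k=1: B_{2}/2! · (f^{(1)}(24) − f^{(1)}(4)) = 1/12 · (4.77757e+07 − 6144.00) = 3.98080e+06.
Partial sum through k=1: 7.54742e+08.
Correction k=2: B_{4}/4! · (f^{(3)}(24) − f^{(3)}(4)) = −1/720 · (1.65888e+06 − 7680.00) = -2293.33.
Partial sum through k=2: 7.54740e+08.
Correction k=3: B_{6}/6! · (f^{(5)}(24) − f^{(5)}(4)) = 1/30240 · (17280.0 − 2880.00) = 0.476190.

S_3 ≈ 7.54740e+08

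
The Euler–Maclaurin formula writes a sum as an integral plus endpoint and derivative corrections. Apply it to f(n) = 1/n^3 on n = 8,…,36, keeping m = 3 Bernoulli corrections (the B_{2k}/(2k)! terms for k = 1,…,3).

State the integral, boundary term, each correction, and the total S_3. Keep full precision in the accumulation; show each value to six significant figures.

Integral: ∫_8^36 1/x^3 dx = 0.00742670.
Endpoint term: (f(8) + f(36))/2 = (0.00195312 + 2.14335e-05)/2 = 0.000987279.
Integral + boundary = 0.00841398.
Order-1 term: 1/12 · (-1.78612e-06 − (-0.000732422)) = 6.08863e-05.
Partial sum through k=1: 0.00847486.
Order-2 term: −1/720 · (-2.75636e-08 − (-0.000228882)) = -3.17853e-07.
Partial sum through k=2: 0.00847455.
Order-3 term: 1/30240 · (-8.93265e-10 − (-0.000150204)) = 4.96702e-09.

S_3 ≈ 0.00847455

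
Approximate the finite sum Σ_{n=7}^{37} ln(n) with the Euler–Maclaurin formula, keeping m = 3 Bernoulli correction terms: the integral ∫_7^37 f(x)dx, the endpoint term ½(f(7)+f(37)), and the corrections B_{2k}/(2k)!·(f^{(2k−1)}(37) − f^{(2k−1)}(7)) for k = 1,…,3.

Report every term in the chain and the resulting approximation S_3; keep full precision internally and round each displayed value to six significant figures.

S_3 ≈ 92.7514

∫_7^37 ln(x) dx evaluates to 89.9826.
Endpoint term: (f(7) + f(37))/2 = (1.94591 + 3.61092)/2 = 2.77841.
So far: 92.7610.
Correction k=1: B_{2}/2! · (f^{(1)}(37) − f^{(1)}(7)) = 1/12 · (0.0270270 − 0.142857) = -0.00965251.
Partial sum through k=1: 92.7514.
Correction k=2: B_{4}/4! · (f^{(3)}(37) − f^{(3)}(7)) = −1/720 · (3.94843e-05 − 0.00583090) = 8.04364e-06.
Partial sum through k=2: 92.7514.
Correction k=3: B_{6}/6! · (f^{(5)}(37) − f^{(5)}(7)) = 1/30240 · (3.46101e-07 − 0.00142798) = -4.72100e-08.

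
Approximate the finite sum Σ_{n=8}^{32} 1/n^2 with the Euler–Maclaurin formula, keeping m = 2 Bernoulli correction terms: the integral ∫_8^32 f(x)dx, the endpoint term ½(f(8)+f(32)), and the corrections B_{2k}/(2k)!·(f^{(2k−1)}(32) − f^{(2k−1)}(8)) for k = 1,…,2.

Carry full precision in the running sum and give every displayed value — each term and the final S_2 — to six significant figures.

S_2 ≈ 0.102370

Integral: ∫_8^32 1/x^2 dx = 0.0937500.
Boundary: ½(f(8) + f(32)) = ½(0.0156250 + 0.000976562) = 0.00830078.
Running total after boundary: 0.102051.
Order-1 term: 1/12 · (-6.10352e-05 − (-0.00390625)) = 0.000320435.
Partial sum through k=1: 0.102371.
Order-2 term: −1/720 · (-7.15256e-07 − (-0.000732422)) = -1.01626e-06.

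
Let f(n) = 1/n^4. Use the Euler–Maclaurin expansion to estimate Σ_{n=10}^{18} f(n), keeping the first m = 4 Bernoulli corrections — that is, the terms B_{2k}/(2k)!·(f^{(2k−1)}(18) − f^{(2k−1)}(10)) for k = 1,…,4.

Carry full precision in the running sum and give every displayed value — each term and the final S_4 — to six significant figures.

S_4 ≈ 0.000334081

The integral term ∫_10^18 1/x^4 dx = 0.000276177.
½[f(10) + f(18)] = ½[0.000100000 + 9.52599e-06] = 5.47630e-05.
So far: 0.000330940.
k=1: B_{2}/(2)! × [f^{(1)}(18) − f^{(1)}(10)] = 1/12 × (-2.11689e-06 − (-4.00000e-05)) = 3.15693e-06.
After k=1: 0.000334097.
k=2: B_{4}/(4)! × [f^{(3)}(18) − f^{(3)}(10)] = −1/720 × (-1.96008e-07 − (-1.20000e-05)) = -1.63944e-08.
After k=2: 0.000334081.
k=3: B_{6}/(6)! × [f^{(5)}(18) − f^{(5)}(10)] = 1/30240 × (-3.38779e-08 − (-6.72000e-06)) = 2.21102e-10.
After k=3: 0.000334081.
k=4: B_{8}/(8)! × [f^{(7)}(18) − f^{(7)}(10)] = −1/1209600 × (-9.41053e-09 − (-6.04800e-06)) = -4.99222e-12.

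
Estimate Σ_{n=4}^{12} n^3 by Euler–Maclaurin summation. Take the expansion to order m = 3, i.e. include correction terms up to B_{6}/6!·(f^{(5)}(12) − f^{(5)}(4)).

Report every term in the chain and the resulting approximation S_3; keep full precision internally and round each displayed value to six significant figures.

S_3 ≈ 6048.00

∫_4^12 x^3 dx evaluates to 5120.00.
Endpoint term: (f(4) + f(12))/2 = (64.0000 + 1728.00)/2 = 896.000.
Integral + boundary = 6016.00.
Correction k=1: B_{2}/2! · (f^{(1)}(12) − f^{(1)}(4)) = 1/12 · (432.000 − 48.0000) = 32.0000.
After k=1: 6048.00.
Correction k=2: B_{4}/4! · (f^{(3)}(12) − f^{(3)}(4)) = −1/720 · (6.00000 − 6.00000) = 0.00000.
After k=2: 6048.00.
Correction k=3: B_{6}/6! · (f^{(5)}(12) − f^{(5)}(4)) = 1/30240 · (0.00000 − 0.00000) = 0.00000.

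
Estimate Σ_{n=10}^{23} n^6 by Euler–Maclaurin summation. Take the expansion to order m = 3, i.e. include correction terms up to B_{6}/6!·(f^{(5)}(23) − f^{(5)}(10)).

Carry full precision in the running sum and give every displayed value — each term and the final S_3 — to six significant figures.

The integral term ∫_10^23 x^6 dx = 4.84975e+08.
Boundary: ½(f(10) + f(23)) = ½(1.00000e+06 + 1.48036e+08) = 7.45179e+07.
So far: 5.59493e+08.
k=1: B_{2}/(2)! × [f^{(1)}(23) − f^{(1)}(10)] = 1/12 × (3.86181e+07 − 600000) = 3.16817e+06.
Partial sum through k=1: 5.62661e+08.
k=2: B_{4}/(4)! × [f^{(3)}(23) − f^{(3)}(10)] = −1/720 × (1.46004e+06 − 120000) = -1861.17.
Partial sum through k=2: 5.62659e+08.
k=3: B_{6}/(6)! × [f^{(5)}(23) − f^{(5)}(10)] = 1/30240 × (16560.0 − 7200.00) = 0.309524.

S_3 ≈ 5.62659e+08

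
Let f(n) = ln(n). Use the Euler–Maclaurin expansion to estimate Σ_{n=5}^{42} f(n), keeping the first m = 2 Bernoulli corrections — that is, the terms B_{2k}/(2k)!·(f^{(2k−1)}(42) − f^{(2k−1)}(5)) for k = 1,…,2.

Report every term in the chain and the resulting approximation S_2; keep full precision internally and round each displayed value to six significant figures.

S_2 ≈ 114.594

∫_5^42 ln(x) dx evaluates to 111.935.
Boundary: ½(f(5) + f(42)) = ½(1.60944 + 3.73767) = 2.67355.
Running total after boundary: 114.608.
k=1: B_{2}/(2)! × [f^{(1)}(42) − f^{(1)}(5)] = 1/12 × (0.0238095 − 0.200000) = -0.0146825.
After k=1: 114.594.
k=2: B_{4}/(4)! × [f^{(3)}(42) − f^{(3)}(5)] = −1/720 × (2.69949e-05 − 0.0160000) = 2.21847e-05.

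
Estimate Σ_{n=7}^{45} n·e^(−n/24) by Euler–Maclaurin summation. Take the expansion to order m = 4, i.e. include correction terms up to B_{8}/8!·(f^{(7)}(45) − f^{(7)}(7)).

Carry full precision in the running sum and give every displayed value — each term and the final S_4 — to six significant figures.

Integral: ∫_7^45 x·e^(−x/24) dx = 301.825.
½[f(7) + f(45)] = ½[5.22912 + 6.90097] = 6.06505.
Running total after boundary: 307.890.
Order-1 term: 1/12 · (-0.134186 − 0.529137) = -0.0552769.
Partial sum through k=1: 307.835.
Order-2 term: −1/720 · (0.000299521 − 0.00351245) = 4.46240e-06.
Partial sum through k=2: 307.835.
Order-3 term: 1/30240 · (1.44445e-06 − 1.06012e-05) = -3.02801e-10.
Partial sum through k=3: 307.835.
Order-4 term: −1/1209600 · (4.11267e-09 − 2.62227e-08) = 1.82788e-14.

S_4 ≈ 307.835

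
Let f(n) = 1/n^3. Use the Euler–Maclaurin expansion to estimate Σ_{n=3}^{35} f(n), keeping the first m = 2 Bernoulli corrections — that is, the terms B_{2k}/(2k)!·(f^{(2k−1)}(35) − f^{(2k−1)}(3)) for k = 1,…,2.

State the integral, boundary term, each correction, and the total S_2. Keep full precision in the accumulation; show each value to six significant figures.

S_2 ≈ 0.0766495

The integral term ∫_3^35 1/x^3 dx = 0.0551474.
Endpoint term: (f(3) + f(35))/2 = (0.0370370 + 2.33236e-05)/2 = 0.0185302.
So far: 0.0736776.
k=1: B_{2}/(2)! × [f^{(1)}(35) − f^{(1)}(3)] = 1/12 × (-1.99917e-06 − (-0.0370370)) = 0.00308625.
Partial sum through k=1: 0.0767638.
k=2: B_{4}/(4)! × [f^{(3)}(35) − f^{(3)}(3)] = −1/720 × (-3.26395e-08 − (-0.0823045)) = -0.000114312.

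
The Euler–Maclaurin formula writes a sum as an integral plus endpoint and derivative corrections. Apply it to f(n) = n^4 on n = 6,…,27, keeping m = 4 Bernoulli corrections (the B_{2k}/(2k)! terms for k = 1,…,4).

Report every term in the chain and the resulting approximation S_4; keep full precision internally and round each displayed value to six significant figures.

∫_6^27 x^4 dx evaluates to 2.86823e+06.
½[f(6) + f(27)] = ½[1296.00 + 531441] = 266368.
Running total after boundary: 3.13459e+06.
Order-1 term: 1/12 · (78732.0 − 864.000) = 6489.00.
Partial sum through k=1: 3.14108e+06.
Order-2 term: −1/720 · (648.000 − 144.000) = -0.700000.
Partial sum through k=2: 3.14108e+06.
Order-3 term: 1/30240 · (0.00000 − 0.00000) = 0.00000.
Partial sum through k=3: 3.14108e+06.
Order-4 term: −1/1209600 · (0.00000 − 0.00000) = 0.00000.

S_4 ≈ 3.14108e+06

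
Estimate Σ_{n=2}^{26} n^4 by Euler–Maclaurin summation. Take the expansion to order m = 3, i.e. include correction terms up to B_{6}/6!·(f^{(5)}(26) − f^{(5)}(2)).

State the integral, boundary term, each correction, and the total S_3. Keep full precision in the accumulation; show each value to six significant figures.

S_3 ≈ 2.61062e+06

The integral term ∫_2^26 x^4 dx = 2.37627e+06.
½[f(2) + f(26)] = ½[16.0000 + 456976] = 228496.
Integral + boundary = 2.60476e+06.
k=1: B_{2}/(2)! × [f^{(1)}(26) − f^{(1)}(2)] = 1/12 × (70304.0 − 32.0000) = 5856.00.
Running total after k=1: 2.61062e+06.
k=2: B_{4}/(4)! × [f^{(3)}(26) − f^{(3)}(2)] = −1/720 × (624.000 − 48.0000) = -0.800000.
Running total after k=2: 2.61062e+06.
k=3: B_{6}/(6)! × [f^{(5)}(26) − f^{(5)}(2)] = 1/30240 × (0.00000 − 0.00000) = 0.00000.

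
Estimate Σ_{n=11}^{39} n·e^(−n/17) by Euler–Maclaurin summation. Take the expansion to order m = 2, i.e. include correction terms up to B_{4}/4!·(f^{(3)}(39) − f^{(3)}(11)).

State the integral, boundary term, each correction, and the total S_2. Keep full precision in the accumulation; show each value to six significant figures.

S_2 ≈ 158.036

∫_11^39 x·e^(−x/17) dx evaluates to 153.216.
½[f(11) + f(39)] = ½[5.75942 + 3.93316] = 4.84629.
So far: 158.062.
Correction k=1: B_{2}/2! · (f^{(1)}(39) − f^{(1)}(11)) = 1/12 · (-0.130512 − 0.184794) = -0.0262755.
Running total after k=1: 158.036.
Correction k=2: B_{4}/4! · (f^{(3)}(39) − f^{(3)}(11)) = −1/720 · (0.000246327 − 0.00426284) = 5.57849e-06.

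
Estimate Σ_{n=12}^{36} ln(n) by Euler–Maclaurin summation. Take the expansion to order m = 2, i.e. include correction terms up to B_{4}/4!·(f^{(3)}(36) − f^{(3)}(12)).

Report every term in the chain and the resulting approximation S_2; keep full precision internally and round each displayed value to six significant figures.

S_2 ≈ 78.2174

Integral: ∫_12^36 ln(x) dx = 75.1878.
Boundary: ½(f(12) + f(36)) = ½(2.48491 + 3.58352) = 3.03421.
Running total after boundary: 78.2220.
Correction k=1: B_{2}/2! · (f^{(1)}(36) − f^{(1)}(12)) = 1/12 · (0.0277778 − 0.0833333) = -0.00462963.
Running total after k=1: 78.2174.
Correction k=2: B_{4}/4! · (f^{(3)}(36) − f^{(3)}(12)) = −1/720 · (4.28669e-05 − 0.00115741) = 1.54797e-06.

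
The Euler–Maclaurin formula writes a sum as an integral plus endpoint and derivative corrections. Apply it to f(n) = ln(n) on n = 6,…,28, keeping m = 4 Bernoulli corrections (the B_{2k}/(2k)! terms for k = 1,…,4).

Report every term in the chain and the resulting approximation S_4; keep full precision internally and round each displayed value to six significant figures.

∫_6^28 ln(x) dx evaluates to 60.5512.
Endpoint term: (f(6) + f(28))/2 = (1.79176 + 3.33220)/2 = 2.56198.
So far: 63.1132.
k=1: B_{2}/(2)! × [f^{(1)}(28) − f^{(1)}(6)] = 1/12 × (0.0357143 − 0.166667) = -0.0109127.
Partial sum through k=1: 63.1022.
k=2: B_{4}/(4)! × [f^{(3)}(28) − f^{(3)}(6)] = −1/720 × (9.11079e-05 − 0.00925926) = 1.27335e-05.
Partial sum through k=2: 63.1023.
k=3: B_{6}/(6)! × [f^{(5)}(28) − f^{(5)}(6)] = 1/30240 × (1.39451e-06 − 0.00308642) = -1.02018e-07.
Partial sum through k=3: 63.1023.
k=4: B_{8}/(8)! × [f^{(7)}(28) − f^{(7)}(6)] = −1/1209600 × (5.33613e-08 − 0.00257202) = 2.12629e-09.

S_4 ≈ 63.1023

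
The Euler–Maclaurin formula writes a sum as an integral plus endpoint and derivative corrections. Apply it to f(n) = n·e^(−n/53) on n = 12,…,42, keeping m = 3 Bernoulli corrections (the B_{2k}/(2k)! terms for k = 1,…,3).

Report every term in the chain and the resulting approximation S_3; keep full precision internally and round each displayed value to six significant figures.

∫_12^42 x·e^(−x/53) dx evaluates to 467.488.
Endpoint term: (f(12) + f(42))/2 = (9.56864 + 19.0148)/2 = 14.2917.
Integral + boundary = 481.780.
Order-1 term: 1/12 · (0.0939634 − 0.616847) = -0.0435736.
Running total after k=1: 481.736.
Order-2 term: −1/720 · (0.000355795 − 0.000787334) = 5.99359e-07.
Running total after k=2: 481.736.
Order-3 term: 1/30240 · (2.41417e-07 − 4.82403e-07) = -7.96913e-12.

S_3 ≈ 481.736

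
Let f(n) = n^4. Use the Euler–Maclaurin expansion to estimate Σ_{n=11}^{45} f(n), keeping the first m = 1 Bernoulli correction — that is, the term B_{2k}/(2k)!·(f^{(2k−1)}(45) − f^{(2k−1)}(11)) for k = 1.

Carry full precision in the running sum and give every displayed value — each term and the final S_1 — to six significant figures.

The integral term ∫_11^45 x^4 dx = 3.68734e+07.
½[f(11) + f(45)] = ½[14641.0 + 4.10062e+06] = 2.05763e+06.
So far: 3.89310e+07.
Order-1 term: 1/12 · (364500 − 5324.00) = 29931.3.

S_1 ≈ 3.89610e+07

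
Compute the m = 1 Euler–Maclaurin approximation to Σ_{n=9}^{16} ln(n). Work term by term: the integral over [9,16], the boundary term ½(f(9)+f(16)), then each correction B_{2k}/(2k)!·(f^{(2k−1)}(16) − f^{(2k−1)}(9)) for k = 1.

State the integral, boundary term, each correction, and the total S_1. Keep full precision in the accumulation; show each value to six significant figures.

Integral: ∫_9^16 ln(x) dx = 17.5864.
Endpoint term: (f(9) + f(16))/2 = (2.19722 + 2.77259)/2 = 2.48491.
Running total after boundary: 20.0713.
Correction k=1: B_{2}/2! · (f^{(1)}(16) − f^{(1)}(9)) = 1/12 · (0.0625000 − 0.111111) = -0.00405093.

S_1 ≈ 20.0673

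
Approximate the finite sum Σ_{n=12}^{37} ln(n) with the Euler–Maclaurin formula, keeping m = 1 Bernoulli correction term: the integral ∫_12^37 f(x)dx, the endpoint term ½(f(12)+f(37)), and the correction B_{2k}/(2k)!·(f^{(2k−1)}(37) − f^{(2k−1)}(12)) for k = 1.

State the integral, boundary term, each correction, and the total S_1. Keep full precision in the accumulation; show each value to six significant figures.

∫_12^37 ln(x) dx evaluates to 78.7851.
Boundary: ½(f(12) + f(37)) = ½(2.48491 + 3.61092) = 3.04791.
So far: 81.8330.
k=1: B_{2}/(2)! × [f^{(1)}(37) − f^{(1)}(12)] = 1/12 × (0.0270270 − 0.0833333) = -0.00469219.

S_1 ≈ 81.8283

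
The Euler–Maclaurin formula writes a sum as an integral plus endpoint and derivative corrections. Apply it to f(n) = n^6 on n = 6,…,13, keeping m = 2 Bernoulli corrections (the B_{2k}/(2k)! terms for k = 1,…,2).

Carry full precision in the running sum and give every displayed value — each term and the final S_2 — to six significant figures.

∫_6^13 x^6 dx evaluates to 8.92408e+06.
½[f(6) + f(13)] = ½[46656.0 + 4.82681e+06] = 2.43673e+06.
Integral + boundary = 1.13608e+07.
Order-1 term: 1/12 · (2.22776e+06 − 46656.0) = 181758.
Partial sum through k=1: 1.15426e+07.
Order-2 term: −1/720 · (263640 − 25920.0) = -330.167.

S_2 ≈ 1.15422e+07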